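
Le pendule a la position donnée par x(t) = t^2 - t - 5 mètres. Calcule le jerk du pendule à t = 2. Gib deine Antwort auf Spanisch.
Para resolver esto, necesitamos tomar 3 derivadas de nuestra ecuación de la posición x(t) = t^2 - t - 5. La derivada de la posición da la velocidad: v(t) = 2·t - 1. Tomando d/dt de v(t), encontramos a(t) = 2. La derivada de la aceleración da la sacudida: j(t) = 0. Usando j(t) = 0 y sustituyendo t = 2, encontramos j = 0.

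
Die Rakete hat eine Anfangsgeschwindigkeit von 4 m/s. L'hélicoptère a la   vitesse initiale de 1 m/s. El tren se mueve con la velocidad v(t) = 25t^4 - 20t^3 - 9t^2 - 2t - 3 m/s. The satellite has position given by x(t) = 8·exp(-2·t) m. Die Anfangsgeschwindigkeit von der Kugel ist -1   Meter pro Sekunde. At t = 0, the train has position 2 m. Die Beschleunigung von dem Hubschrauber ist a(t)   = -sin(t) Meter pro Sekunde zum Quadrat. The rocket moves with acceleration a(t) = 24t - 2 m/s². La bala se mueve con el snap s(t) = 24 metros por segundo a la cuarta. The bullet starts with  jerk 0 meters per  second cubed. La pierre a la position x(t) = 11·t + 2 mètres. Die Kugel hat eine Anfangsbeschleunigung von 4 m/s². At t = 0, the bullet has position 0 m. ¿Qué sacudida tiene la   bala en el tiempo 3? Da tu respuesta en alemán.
Um dies zu lösen, müssen wir 1 Stammfunktion unserer Gleichung für den Snap s(t) = 24 finden. Die Stammfunktion von dem Snap ist der Ruck. Mit j(0) = 0 erhalten wir j(t) = 24·t. Mit j(t) = 24·t und Einsetzen von t = 3, finden wir j = 72.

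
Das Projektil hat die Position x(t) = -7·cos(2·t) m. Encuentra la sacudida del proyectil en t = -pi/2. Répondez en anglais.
We must differentiate our position equation x(t) = -7·cos(2·t) 3 times. Taking d/dt of x(t), we find v(t) = 14·sin(2·t). The derivative of velocity gives acceleration: a(t) = 28·cos(2·t). Taking d/dt of a(t), we find j(t) = -56·sin(2·t). Using j(t) = -56·sin(2·t) and substituting t = -pi/2, we find j = 0.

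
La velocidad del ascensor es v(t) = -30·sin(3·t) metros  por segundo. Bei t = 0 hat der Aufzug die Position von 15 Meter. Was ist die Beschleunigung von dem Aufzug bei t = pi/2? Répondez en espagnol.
Partiendo de la velocidad v(t) = -30·sin(3·t), tomamos 1 derivada. La derivada de la velocidad da la aceleración: a(t) = -90·cos(3·t). Tenemos la aceleración a(t) = -90·cos(3·t). Sustituyendo t = pi/2: a(pi/2) = 0.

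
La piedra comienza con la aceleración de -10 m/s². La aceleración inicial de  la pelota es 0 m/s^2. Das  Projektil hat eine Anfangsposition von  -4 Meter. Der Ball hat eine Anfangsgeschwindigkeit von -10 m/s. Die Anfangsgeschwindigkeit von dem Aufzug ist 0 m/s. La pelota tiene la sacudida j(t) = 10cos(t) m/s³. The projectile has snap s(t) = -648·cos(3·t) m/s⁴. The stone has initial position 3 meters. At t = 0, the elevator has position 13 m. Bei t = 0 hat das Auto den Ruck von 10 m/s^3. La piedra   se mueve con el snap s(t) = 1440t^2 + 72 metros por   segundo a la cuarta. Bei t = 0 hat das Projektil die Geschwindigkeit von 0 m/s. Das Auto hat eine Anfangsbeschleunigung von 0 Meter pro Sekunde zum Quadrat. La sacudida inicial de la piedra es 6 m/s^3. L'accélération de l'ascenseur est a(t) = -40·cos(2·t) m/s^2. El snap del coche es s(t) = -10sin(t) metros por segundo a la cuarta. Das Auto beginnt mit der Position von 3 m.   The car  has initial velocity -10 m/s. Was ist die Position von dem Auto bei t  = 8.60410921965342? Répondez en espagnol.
Necesitamos integrar nuestra ecuación del snap s(t) = -10·sin(t) 4 veces. La integral del snap es la sacudida. Usando j(0) = 10, obtenemos j(t) = 10·cos(t). La integral de la sacudida, con a(0) = 0, da la aceleración: a(t) = 10·sin(t). La integral de la aceleración es la velocidad. Usando v(0) = -10, obtenemos v(t) = -10·cos(t). La antiderivada de la velocidad, con x(0) = 3, da la posición: x(t) = 3 - 10·sin(t). De la ecuación de la posición x(t) = 3 - 10·sin(t), sustituimos t = 8.60410921965342 para obtener x = -4.31601895574815.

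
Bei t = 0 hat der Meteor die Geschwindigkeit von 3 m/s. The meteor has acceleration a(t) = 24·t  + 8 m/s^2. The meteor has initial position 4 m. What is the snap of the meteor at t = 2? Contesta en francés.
En partant de l'accélération a(t) = 24·t + 8, nous prenons 2 dérivées. En dérivant l'accélération, nous obtenons le jerk: j(t) = 24. La dérivée du jerk donne le snap: s(t) = 0. En utilisant s(t) = 0 et en substituant t = 2, nous trouvons s = 0.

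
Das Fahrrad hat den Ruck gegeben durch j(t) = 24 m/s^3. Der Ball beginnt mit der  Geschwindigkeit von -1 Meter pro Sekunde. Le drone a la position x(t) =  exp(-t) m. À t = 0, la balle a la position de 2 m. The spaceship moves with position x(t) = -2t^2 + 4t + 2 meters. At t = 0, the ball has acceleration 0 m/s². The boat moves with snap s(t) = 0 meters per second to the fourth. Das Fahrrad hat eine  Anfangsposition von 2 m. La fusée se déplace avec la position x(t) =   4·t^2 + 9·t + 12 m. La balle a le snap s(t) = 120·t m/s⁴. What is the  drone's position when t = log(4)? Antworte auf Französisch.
Nous avons la position x(t) = exp(-t). En substituant t = log(4): x(log(4)) = 1/4.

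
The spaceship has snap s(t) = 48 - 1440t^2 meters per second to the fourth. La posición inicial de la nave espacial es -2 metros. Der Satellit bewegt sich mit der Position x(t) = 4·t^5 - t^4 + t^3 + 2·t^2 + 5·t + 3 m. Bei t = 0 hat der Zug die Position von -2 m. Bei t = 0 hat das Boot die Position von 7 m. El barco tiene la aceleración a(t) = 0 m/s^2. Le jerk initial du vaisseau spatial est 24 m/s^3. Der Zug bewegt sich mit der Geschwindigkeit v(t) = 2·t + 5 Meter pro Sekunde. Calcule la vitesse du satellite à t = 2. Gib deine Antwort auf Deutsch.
Ausgehend von der Position x(t) = 4·t^5 - t^4 + t^3 + 2·t^2 + 5·t + 3, nehmen wir 1 Ableitung. Die Ableitung von der Position ergibt die Geschwindigkeit: v(t) = 20·t^4 - 4·t^3 + 3·t^2 + 4·t + 5. Aus der Gleichung für die Geschwindigkeit v(t) = 20·t^4 - 4·t^3 + 3·t^2 + 4·t + 5, setzen wir t = 2 ein und erhalten v = 313.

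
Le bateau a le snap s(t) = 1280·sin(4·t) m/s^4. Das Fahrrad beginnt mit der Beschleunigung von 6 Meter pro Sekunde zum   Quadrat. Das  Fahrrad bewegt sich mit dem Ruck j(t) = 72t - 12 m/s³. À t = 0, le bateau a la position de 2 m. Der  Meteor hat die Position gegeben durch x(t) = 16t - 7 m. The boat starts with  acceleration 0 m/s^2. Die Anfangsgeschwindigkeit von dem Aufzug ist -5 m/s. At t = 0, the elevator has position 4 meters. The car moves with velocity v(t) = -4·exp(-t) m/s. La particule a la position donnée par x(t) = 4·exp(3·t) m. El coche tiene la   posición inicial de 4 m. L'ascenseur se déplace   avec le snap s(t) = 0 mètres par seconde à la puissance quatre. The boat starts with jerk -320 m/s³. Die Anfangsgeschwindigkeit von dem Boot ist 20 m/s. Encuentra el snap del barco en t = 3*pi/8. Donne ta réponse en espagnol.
Tenemos el snap s(t) = 1280·sin(4·t). Sustituyendo t = 3*pi/8: s(3*pi/8) = -1280.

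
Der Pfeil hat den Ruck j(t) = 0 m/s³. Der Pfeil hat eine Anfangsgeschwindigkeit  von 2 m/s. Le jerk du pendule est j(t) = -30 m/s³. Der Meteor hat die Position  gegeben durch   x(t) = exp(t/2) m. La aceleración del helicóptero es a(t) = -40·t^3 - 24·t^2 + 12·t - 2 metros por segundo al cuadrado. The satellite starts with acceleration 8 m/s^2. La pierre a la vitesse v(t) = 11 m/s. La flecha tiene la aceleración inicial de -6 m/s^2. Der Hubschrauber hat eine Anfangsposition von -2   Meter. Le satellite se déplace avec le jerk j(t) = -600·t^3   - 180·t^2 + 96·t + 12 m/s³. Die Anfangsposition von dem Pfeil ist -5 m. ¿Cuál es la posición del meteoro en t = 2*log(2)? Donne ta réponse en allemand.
Mit x(t) = exp(t/2) und Einsetzen von t = 2*log(2), finden wir x = 2.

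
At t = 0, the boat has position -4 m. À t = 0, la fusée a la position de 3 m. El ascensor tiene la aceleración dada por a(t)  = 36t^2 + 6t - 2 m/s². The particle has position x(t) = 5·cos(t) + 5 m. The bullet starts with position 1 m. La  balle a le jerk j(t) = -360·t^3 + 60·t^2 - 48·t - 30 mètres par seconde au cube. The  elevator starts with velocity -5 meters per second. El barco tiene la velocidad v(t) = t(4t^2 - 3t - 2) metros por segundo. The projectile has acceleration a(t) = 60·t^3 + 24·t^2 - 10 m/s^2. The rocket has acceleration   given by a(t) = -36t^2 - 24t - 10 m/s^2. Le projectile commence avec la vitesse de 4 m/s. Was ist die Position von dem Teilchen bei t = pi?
Mit x(t) = 5·cos(t) + 5 und Einsetzen von t = pi, finden wir x = 0.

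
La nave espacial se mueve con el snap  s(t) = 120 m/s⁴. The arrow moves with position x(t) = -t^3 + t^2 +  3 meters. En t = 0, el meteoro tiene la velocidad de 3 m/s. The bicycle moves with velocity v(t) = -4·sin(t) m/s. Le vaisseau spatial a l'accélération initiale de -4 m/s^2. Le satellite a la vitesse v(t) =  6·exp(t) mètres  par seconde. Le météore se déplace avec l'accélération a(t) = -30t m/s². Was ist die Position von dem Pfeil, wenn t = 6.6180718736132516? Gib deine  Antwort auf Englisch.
From the given position equation x(t) = -t^3 + t^2 + 3, we substitute t = 6.6180718736132516 to get x = -243.065229555404.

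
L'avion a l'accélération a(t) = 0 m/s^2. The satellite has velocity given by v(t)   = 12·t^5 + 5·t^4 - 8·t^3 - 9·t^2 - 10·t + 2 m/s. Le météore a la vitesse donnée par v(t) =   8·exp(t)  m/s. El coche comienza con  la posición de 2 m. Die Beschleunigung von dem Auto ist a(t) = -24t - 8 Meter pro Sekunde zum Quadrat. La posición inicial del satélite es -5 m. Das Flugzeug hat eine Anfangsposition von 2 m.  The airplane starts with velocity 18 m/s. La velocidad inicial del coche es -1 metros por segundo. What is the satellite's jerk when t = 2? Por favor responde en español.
Para resolver esto, necesitamos tomar 2 derivadas de nuestra ecuación de la velocidad v(t) = 12·t^5 + 5·t^4 - 8·t^3 - 9·t^2 - 10·t + 2. Tomando d/dt de v(t), encontramos a(t) = 60·t^4 + 20·t^3 - 24·t^2 - 18·t - 10. Tomando d/dt de a(t), encontramos j(t) = 240·t^3 + 60·t^2 - 48·t - 18. Usando j(t) = 240·t^3 + 60·t^2 - 48·t - 18 y sustituyendo t = 2, encontramos j = 2046.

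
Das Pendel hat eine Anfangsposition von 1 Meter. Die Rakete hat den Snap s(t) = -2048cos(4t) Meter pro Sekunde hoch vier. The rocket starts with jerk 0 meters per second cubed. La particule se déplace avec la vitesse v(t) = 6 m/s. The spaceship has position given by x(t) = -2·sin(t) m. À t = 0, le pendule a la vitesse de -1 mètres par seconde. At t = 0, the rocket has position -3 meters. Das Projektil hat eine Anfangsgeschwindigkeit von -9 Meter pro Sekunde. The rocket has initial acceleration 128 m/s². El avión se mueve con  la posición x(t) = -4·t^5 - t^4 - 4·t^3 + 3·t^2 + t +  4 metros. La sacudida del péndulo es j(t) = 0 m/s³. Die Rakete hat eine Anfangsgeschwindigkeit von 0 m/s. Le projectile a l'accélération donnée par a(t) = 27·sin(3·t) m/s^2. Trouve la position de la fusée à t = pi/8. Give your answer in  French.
Nous devons trouver l'intégrale de notre équation du snap s(t) = -2048·cos(4·t) 4 fois. En prenant ∫s(t)dt et en appliquant j(0) = 0, nous trouvons j(t) = -512·sin(4·t). La primitive du jerk est l'accélération. En utilisant a(0) = 128, nous obtenons a(t) = 128·cos(4·t). En prenant ∫a(t)dt et en appliquant v(0) = 0, nous trouvons v(t) = 32·sin(4·t). En prenant ∫v(t)dt et en appliquant x(0) = -3, nous trouvons x(t) = 5 - 8·cos(4·t). En utilisant x(t) = 5 - 8·cos(4·t) et en substituant t = pi/8, nous trouvons x = 5.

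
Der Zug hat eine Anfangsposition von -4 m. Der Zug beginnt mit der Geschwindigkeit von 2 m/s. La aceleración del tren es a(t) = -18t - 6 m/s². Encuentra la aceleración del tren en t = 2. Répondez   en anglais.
From the given acceleration equation a(t) = -18·t - 6, we substitute t = 2 to get a = -42.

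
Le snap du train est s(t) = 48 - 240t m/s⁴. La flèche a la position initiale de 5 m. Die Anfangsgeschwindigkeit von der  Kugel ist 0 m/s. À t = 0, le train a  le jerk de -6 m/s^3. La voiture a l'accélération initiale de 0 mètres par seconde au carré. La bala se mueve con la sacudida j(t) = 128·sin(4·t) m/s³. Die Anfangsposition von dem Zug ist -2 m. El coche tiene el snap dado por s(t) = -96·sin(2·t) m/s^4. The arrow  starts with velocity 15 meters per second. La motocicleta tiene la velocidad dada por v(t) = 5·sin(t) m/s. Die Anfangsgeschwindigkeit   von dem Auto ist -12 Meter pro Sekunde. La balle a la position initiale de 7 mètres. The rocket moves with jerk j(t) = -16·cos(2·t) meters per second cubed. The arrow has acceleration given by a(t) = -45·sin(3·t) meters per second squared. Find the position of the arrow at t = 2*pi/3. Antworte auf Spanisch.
Necesitamos integrar nuestra ecuación de la aceleración a(t) = -45·sin(3·t) 2 veces. Tomando ∫a(t)dt y aplicando v(0) = 15, encontramos v(t) = 15·cos(3·t). La antiderivada de la velocidad es la posición. Usando x(0) = 5, obtenemos x(t) = 5·sin(3·t) + 5. Tenemos la posición x(t) = 5·sin(3·t) + 5. Sustituyendo t = 2*pi/3: x(2*pi/3) = 5.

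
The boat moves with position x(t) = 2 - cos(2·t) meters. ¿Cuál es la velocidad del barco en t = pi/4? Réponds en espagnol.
Partiendo de la posición x(t) = 2 - cos(2·t), tomamos 1 derivada. La derivada de la posición da la velocidad: v(t) = 2·sin(2·t). De la ecuación de la velocidad v(t) = 2·sin(2·t), sustituimos t = pi/4 para obtener v = 2.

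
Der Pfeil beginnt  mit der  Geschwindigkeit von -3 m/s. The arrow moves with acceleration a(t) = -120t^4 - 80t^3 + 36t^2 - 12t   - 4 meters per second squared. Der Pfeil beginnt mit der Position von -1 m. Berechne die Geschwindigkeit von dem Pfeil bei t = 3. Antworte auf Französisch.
Nous devons intégrer notre équation de l'accélération a(t) = -120·t^4 - 80·t^3 + 36·t^2 - 12·t - 4 1 fois. En prenant ∫a(t)dt et en appliquant v(0) = -3, nous trouvons v(t) = -24·t^5 - 20·t^4 + 12·t^3 - 6·t^2 - 4·t - 3. Nous avons la vitesse v(t) = -24·t^5 - 20·t^4 + 12·t^3 - 6·t^2 - 4·t - 3. En substituant t = 3: v(3) = -7197.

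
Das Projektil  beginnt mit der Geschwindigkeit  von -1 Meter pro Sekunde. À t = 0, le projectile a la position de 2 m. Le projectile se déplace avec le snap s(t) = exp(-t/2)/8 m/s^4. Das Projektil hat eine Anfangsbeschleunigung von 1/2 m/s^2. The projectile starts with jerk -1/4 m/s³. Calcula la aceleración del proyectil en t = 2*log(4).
Necesitamos integrar nuestra ecuación del snap s(t) = exp(-t/2)/8 2 veces. Integrando el snap y usando la condición inicial j(0) = -1/4, obtenemos j(t) = -exp(-t/2)/4. Integrando la sacudida y usando la condición inicial a(0) = 1/2, obtenemos a(t) = exp(-t/2)/2. Tenemos la aceleración a(t) = exp(-t/2)/2. Sustituyendo t = 2*log(4): a(2*log(4)) = 1/8.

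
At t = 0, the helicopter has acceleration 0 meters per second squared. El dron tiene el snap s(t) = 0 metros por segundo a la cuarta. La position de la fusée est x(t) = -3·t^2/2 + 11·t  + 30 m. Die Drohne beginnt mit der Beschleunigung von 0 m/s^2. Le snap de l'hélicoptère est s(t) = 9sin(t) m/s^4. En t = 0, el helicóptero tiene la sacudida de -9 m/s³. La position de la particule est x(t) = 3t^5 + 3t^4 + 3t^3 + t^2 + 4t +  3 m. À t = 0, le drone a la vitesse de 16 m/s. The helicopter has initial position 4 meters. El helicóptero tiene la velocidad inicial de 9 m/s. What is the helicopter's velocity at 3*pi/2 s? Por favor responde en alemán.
Wir müssen die Stammfunktion unserer Gleichung für den Snap s(t) = 9·sin(t) 3-mal finden. Das Integral von dem Snap ist der Ruck. Mit j(0) = -9 erhalten wir j(t) = -9·cos(t). Mit ∫j(t)dt und Anwendung von a(0) = 0, finden wir a(t) = -9·sin(t). Die Stammfunktion von der Beschleunigung, mit v(0) = 9, ergibt die Geschwindigkeit: v(t) = 9·cos(t). Wir haben die Geschwindigkeit v(t) = 9·cos(t). Durch Einsetzen von t = 3*pi/2: v(3*pi/2) = 0.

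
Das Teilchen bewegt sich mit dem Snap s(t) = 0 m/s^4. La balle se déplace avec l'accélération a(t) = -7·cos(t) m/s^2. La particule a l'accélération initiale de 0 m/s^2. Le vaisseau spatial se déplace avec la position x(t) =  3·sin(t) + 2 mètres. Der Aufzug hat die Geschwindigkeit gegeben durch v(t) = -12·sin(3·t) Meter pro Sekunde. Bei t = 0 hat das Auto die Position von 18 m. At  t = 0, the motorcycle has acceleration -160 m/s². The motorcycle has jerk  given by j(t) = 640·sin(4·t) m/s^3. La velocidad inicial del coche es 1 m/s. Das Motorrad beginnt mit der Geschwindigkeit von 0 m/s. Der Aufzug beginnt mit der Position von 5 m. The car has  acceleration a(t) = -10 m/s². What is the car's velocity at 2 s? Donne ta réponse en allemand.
Um dies zu lösen, müssen wir 1 Stammfunktion unserer Gleichung für die Beschleunigung a(t) = -10 finden. Die Stammfunktion von der Beschleunigung, mit v(0) = 1, ergibt die Geschwindigkeit: v(t) = 1 - 10·t. Aus der Gleichung für die Geschwindigkeit v(t) = 1 - 10·t, setzen wir t = 2 ein und erhalten v = -19.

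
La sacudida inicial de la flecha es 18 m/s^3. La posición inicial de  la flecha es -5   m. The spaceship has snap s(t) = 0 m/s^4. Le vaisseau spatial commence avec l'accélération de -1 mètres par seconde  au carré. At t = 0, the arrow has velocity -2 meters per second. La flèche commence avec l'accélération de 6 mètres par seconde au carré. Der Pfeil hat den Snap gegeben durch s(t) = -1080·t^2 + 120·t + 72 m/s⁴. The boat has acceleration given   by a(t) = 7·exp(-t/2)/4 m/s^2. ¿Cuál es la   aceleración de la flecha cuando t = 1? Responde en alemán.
Wir müssen unsere Gleichung für den Snap s(t) = -1080·t^2 + 120·t + 72 2-mal integrieren. Das Integral von dem Snap, mit j(0) = 18, ergibt den Ruck: j(t) = -360·t^3 + 60·t^2 + 72·t + 18. Durch Integration von dem Ruck und Verwendung der Anfangsbedingung a(0) = 6, erhalten wir a(t) = -90·t^4 + 20·t^3 + 36·t^2 + 18·t + 6. Aus der Gleichung für die Beschleunigung a(t) = -90·t^4 + 20·t^3 + 36·t^2 + 18·t + 6, setzen wir t = 1 ein und erhalten a = -10.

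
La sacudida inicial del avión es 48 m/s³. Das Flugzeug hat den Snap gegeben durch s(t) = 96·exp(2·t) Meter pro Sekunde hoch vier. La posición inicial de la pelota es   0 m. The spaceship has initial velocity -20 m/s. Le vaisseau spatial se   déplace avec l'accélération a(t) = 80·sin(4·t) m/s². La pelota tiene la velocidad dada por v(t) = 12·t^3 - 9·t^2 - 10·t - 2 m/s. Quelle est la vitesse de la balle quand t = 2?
En utilisant v(t) = 12·t^3 - 9·t^2 - 10·t - 2 et en substituant t = 2, nous trouvons v = 38.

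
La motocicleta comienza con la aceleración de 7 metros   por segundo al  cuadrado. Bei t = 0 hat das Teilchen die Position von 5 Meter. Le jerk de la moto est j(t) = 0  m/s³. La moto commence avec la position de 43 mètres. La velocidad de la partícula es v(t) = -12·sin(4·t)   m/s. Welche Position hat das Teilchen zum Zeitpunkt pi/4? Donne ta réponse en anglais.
To solve this, we need to take 1 integral of our velocity equation v(t) = -12·sin(4·t). Finding the integral of v(t) and using x(0) = 5: x(t) = 3·cos(4·t) + 2. Using x(t) = 3·cos(4·t) + 2 and substituting t = pi/4, we find x = -1.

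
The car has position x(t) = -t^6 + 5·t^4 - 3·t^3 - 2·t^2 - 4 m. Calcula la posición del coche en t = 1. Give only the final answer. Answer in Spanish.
x(1) = -5.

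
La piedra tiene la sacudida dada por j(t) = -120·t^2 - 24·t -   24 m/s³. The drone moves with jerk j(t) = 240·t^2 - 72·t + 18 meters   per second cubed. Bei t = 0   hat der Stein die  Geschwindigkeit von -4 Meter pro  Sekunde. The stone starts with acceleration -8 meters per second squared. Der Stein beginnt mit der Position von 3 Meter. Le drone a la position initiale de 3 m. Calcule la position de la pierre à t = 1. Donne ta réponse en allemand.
Wir müssen unsere Gleichung für den Ruck j(t) = -120·t^2 - 24·t - 24 3-mal integrieren. Die Stammfunktion von dem Ruck, mit a(0) = -8, ergibt die Beschleunigung: a(t) = -40·t^3 - 12·t^2 - 24·t - 8. Durch Integration von der Beschleunigung und Verwendung der Anfangsbedingung v(0) = -4, erhalten wir v(t) = -10·t^4 - 4·t^3 - 12·t^2 - 8·t - 4. Das Integral von der Geschwindigkeit ist die Position. Mit x(0) = 3 erhalten wir x(t) = -2·t^5 - t^4 - 4·t^3 - 4·t^2 - 4·t + 3. Wir haben die Position x(t) = -2·t^5 - t^4 - 4·t^3 - 4·t^2 - 4·t + 3. Durch Einsetzen von t = 1: x(1) = -12.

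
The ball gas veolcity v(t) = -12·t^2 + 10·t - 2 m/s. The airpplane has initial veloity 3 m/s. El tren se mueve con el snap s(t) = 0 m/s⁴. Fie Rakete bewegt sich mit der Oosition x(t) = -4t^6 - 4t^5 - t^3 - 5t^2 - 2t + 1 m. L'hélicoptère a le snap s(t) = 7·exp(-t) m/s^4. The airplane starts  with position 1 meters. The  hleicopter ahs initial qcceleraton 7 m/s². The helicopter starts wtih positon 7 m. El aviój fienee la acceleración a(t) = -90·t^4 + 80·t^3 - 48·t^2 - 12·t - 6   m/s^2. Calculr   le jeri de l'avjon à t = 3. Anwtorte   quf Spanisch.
Debemos derivar nuestra ecuación de la aceleración a(t) = -90·t^4 + 80·t^3 - 48·t^2 - 12·t - 6 1 vez. Derivando la aceleración, obtenemos la sacudida: j(t) = -360·t^3 + 240·t^2 - 96·t - 12. Tenemos la sacudida j(t) = -360·t^3 + 240·t^2 - 96·t - 12. Sustituyendo t = 3: j(3) = -7860.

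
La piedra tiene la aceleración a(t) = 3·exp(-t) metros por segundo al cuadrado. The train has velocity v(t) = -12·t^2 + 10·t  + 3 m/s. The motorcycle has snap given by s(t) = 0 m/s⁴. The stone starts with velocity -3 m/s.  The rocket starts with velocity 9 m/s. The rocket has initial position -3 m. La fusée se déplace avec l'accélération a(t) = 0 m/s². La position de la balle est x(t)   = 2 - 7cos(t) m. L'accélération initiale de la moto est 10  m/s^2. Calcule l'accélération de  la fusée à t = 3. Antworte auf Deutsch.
Aus der Gleichung für die Beschleunigung a(t) = 0, setzen wir t = 3 ein und erhalten a = 0.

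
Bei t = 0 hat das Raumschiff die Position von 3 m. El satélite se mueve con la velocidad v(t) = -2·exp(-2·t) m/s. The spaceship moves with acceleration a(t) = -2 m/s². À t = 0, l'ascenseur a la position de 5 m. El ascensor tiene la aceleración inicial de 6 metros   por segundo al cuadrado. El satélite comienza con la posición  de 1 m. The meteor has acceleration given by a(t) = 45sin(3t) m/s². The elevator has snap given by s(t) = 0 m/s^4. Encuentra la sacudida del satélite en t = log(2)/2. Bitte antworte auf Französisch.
Pour résoudre ceci, nous devons prendre 2 dérivées de notre équation de la vitesse v(t) = -2·exp(-2·t). En dérivant la vitesse, nous obtenons l'accélération: a(t) = 4·exp(-2·t). En prenant d/dt de a(t), nous trouvons j(t) = -8·exp(-2·t). De l'équation du jerk j(t) = -8·exp(-2·t), nous substituons t = log(2)/2 pour obtenir j = -4.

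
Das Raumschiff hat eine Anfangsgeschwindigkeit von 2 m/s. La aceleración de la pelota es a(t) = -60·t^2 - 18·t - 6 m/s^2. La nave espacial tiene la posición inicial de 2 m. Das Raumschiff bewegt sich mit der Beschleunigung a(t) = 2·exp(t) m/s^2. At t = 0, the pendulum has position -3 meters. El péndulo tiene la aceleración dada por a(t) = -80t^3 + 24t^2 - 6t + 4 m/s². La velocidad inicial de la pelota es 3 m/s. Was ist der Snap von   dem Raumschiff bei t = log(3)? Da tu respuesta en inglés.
Starting from acceleration a(t) = 2·exp(t), we take 2 derivatives. Differentiating acceleration, we get jerk: j(t) = 2·exp(t). Taking d/dt of j(t), we find s(t) = 2·exp(t). Using s(t) = 2·exp(t) and substituting t = log(3), we find s = 6.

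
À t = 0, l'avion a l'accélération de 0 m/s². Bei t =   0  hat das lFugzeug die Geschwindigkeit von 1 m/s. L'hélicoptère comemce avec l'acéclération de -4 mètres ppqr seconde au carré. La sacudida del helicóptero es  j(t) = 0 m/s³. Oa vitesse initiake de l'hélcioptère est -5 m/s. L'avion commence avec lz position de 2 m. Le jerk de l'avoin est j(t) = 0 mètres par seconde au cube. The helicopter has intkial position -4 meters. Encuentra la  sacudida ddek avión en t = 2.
Usando j(t) = 0 y sustituyendo t = 2, encontramos j = 0.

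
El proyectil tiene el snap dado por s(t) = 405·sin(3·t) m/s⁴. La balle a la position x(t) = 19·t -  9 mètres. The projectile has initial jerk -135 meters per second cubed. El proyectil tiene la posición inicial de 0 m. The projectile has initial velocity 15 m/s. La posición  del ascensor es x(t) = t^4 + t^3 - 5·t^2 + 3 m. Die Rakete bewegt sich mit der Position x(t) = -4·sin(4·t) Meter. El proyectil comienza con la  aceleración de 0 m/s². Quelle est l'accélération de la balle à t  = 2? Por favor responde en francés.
Nous devons dériver notre équation de la position x(t) = 19·t - 9 2 fois. La dérivée de la position donne la vitesse: v(t) = 19. En prenant d/dt de v(t), nous trouvons a(t) = 0. Nous avons l'accélération a(t) = 0. En substituant t = 2: a(2) = 0.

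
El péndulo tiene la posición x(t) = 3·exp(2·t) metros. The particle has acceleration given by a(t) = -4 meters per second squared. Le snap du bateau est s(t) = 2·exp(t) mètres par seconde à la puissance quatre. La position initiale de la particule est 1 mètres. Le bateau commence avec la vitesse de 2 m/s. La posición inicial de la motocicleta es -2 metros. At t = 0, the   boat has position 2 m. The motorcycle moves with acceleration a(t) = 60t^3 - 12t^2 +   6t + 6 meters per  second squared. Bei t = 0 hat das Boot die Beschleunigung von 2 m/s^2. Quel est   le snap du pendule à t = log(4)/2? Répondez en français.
Pour résoudre ceci, nous devons prendre 4 dérivées de notre équation de la position x(t) = 3·exp(2·t). En dérivant la position, nous obtenons la vitesse: v(t) = 6·exp(2·t). En prenant d/dt de v(t), nous trouvons a(t) = 12·exp(2·t). La dérivée de l'accélération donne le jerk: j(t) = 24·exp(2·t). La dérivée du jerk donne le snap: s(t) = 48·exp(2·t). De l'équation du snap s(t) = 48·exp(2·t), nous substituons t = log(4)/2 pour obtenir s = 192.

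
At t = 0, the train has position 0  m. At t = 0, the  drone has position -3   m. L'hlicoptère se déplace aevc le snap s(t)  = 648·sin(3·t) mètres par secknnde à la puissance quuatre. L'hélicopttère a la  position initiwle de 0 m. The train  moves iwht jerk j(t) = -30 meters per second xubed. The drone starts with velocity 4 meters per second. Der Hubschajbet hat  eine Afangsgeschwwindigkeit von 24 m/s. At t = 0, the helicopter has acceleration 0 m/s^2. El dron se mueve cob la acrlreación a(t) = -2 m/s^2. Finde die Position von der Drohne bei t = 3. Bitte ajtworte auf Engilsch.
To find the answer, we compute 2 integrals of a(t) = -2. Integrating acceleration and using the initial condition v(0) = 4, we get v(t) = 4 - 2·t. Integrating velocity and using the initial condition x(0) = -3, we get x(t) = -t^2 + 4·t - 3. Using x(t) = -t^2 + 4·t - 3 and substituting t = 3, we find x = 0.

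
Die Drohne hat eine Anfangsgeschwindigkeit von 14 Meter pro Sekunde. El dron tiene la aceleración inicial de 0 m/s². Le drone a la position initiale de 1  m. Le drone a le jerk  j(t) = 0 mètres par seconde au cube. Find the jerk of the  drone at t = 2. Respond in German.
Mit j(t) = 0 und Einsetzen von t = 2, finden wir j = 0.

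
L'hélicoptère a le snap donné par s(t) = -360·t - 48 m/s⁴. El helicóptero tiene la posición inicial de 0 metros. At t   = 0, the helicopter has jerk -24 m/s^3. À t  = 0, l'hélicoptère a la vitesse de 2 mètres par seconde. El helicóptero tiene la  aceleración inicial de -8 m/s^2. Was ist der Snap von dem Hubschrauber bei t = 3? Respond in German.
Wir haben den Snap s(t) = -360·t - 48. Durch Einsetzen von t = 3: s(3) = -1128.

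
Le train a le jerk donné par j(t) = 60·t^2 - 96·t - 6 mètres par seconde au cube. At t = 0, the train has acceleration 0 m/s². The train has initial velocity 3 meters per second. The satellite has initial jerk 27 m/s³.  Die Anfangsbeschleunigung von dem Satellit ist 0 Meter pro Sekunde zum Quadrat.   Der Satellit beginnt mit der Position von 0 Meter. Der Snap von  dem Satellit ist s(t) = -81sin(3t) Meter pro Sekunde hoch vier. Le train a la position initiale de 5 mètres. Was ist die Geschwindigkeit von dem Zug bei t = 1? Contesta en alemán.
Wir müssen unsere Gleichung für den Ruck j(t) = 60·t^2 - 96·t - 6 2-mal integrieren. Durch Integration von dem Ruck und Verwendung der Anfangsbedingung a(0) = 0, erhalten wir a(t) = 2·t·(10·t^2 - 24·t - 3). Mit ∫a(t)dt und Anwendung von v(0) = 3, finden wir v(t) = 5·t^4 - 16·t^3 - 3·t^2 + 3. Wir haben die Geschwindigkeit v(t) = 5·t^4 - 16·t^3 - 3·t^2 + 3. Durch Einsetzen von t = 1: v(1) = -11.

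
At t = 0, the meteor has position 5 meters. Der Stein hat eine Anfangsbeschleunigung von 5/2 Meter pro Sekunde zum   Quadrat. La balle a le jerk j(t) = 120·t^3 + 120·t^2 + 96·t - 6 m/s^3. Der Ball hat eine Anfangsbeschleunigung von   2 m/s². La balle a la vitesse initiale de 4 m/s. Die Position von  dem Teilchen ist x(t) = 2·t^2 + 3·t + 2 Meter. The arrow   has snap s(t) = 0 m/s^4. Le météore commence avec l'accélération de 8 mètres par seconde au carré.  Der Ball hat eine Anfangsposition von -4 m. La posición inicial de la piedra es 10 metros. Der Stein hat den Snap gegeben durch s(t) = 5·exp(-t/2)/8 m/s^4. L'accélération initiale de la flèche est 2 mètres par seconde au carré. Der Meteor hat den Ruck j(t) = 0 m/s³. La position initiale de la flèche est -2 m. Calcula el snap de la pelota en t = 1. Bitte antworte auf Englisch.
Starting from jerk j(t) = 120·t^3 + 120·t^2 + 96·t - 6, we take 1 derivative. The derivative of jerk gives snap: s(t) = 360·t^2 + 240·t + 96. We have snap s(t) = 360·t^2 + 240·t + 96. Substituting t = 1: s(1) = 696.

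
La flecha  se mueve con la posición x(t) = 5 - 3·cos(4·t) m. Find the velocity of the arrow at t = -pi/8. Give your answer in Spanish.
Partiendo de la posición x(t) = 5 - 3·cos(4·t), tomamos 1 derivada. Derivando la posición, obtenemos la velocidad: v(t) = 12·sin(4·t). Usando v(t) = 12·sin(4·t) y sustituyendo t = -pi/8, encontramos v = -12.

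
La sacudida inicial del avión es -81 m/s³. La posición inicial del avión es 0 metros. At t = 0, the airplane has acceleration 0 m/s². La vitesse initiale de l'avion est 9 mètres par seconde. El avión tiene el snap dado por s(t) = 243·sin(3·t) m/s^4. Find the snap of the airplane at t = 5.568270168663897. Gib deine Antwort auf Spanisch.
Usando s(t) = 243·sin(3·t) y sustituyendo t = 5.568270168663897, encontramos s = -204.062496724442.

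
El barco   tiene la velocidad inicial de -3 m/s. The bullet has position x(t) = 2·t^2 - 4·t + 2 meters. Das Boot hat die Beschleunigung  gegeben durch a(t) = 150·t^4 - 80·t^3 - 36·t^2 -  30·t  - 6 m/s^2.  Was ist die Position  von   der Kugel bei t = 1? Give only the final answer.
Die Antwort ist 0.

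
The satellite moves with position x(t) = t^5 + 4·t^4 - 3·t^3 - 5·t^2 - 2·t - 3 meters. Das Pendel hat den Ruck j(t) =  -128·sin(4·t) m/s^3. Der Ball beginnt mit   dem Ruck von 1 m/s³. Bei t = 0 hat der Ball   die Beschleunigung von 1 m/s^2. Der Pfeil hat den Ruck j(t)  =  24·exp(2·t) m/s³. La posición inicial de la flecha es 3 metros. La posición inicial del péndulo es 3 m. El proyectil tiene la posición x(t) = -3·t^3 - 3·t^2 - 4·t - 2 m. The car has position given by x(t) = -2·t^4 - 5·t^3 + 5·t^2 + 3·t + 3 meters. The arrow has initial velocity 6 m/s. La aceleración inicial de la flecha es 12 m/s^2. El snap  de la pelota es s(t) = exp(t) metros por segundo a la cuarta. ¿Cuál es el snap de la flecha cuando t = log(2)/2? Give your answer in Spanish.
Debemos derivar nuestra ecuación de la sacudida j(t) = 24·exp(2·t) 1 vez. Derivando la sacudida, obtenemos el snap: s(t) = 48·exp(2·t). De la ecuación del snap s(t) = 48·exp(2·t), sustituimos t = log(2)/2 para obtener s = 96.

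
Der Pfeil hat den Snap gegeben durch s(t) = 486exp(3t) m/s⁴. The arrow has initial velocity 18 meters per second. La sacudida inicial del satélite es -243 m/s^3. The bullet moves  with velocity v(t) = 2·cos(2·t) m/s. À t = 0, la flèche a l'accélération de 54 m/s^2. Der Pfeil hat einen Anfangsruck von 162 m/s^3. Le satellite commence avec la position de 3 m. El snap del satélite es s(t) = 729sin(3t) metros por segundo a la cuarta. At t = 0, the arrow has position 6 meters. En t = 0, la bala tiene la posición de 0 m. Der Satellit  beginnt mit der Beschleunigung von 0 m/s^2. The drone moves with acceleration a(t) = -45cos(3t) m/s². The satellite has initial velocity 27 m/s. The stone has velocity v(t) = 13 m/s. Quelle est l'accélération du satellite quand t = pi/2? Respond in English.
We need to integrate our snap equation s(t) = 729·sin(3·t) 2 times. Taking ∫s(t)dt and applying j(0) = -243, we find j(t) = -243·cos(3·t). The antiderivative of jerk is acceleration. Using a(0) = 0, we get a(t) = -81·sin(3·t). Using a(t) = -81·sin(3·t) and substituting t = pi/2, we find a = 81.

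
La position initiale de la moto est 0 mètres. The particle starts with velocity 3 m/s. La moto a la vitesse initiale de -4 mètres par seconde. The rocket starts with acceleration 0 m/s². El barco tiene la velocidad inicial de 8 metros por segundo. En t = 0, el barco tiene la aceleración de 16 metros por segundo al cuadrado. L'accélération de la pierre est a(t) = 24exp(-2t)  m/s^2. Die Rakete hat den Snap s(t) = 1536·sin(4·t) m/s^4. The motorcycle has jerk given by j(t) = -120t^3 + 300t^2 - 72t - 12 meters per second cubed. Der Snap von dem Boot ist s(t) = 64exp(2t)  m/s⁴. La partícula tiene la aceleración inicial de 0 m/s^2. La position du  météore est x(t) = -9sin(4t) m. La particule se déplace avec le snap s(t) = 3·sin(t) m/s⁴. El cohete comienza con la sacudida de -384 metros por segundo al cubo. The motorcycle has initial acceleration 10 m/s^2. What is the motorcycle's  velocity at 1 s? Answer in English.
We need to integrate our jerk equation j(t) = -120·t^3 + 300·t^2 - 72·t - 12 2 times. Integrating jerk and using the initial condition a(0) = 10, we get a(t) = -30·t^4 + 100·t^3 - 36·t^2 - 12·t + 10. Integrating acceleration and using the initial condition v(0) = -4, we get v(t) = -6·t^5 + 25·t^4 - 12·t^3 - 6·t^2 + 10·t - 4. We have velocity v(t) = -6·t^5 + 25·t^4 - 12·t^3 - 6·t^2 + 10·t - 4. Substituting t = 1: v(1) = 7.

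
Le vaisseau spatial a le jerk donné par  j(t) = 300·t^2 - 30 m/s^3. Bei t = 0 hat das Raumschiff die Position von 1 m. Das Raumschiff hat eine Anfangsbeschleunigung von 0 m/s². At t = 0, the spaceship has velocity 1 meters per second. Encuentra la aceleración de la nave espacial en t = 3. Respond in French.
Nous devons intégrer notre équation du jerk j(t) = 300·t^2 - 30 1 fois. La primitive du jerk est l'accélération. En utilisant a(0) = 0, nous obtenons a(t) = 100·t^3 - 30·t. En utilisant a(t) = 100·t^3 - 30·t et en substituant t = 3, nous trouvons a = 2610.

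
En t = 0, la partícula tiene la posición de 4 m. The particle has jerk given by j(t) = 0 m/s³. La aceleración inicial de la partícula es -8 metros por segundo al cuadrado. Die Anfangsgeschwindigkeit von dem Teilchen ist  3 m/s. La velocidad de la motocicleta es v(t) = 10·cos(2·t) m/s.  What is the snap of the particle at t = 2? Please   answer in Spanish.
Para resolver esto, necesitamos tomar 1 derivada de nuestra ecuación de la sacudida j(t) = 0. La derivada de la sacudida da el snap: s(t) = 0. De la ecuación del snap s(t) = 0, sustituimos t = 2 para obtener s = 0.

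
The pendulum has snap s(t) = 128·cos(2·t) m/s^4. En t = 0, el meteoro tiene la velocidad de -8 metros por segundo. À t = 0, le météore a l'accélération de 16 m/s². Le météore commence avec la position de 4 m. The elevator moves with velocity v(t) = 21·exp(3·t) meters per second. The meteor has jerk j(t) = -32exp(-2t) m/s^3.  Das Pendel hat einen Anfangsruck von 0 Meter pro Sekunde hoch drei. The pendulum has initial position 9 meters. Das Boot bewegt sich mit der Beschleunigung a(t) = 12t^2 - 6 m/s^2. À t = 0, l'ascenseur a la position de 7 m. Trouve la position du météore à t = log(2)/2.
Pour résoudre ceci, nous devons prendre 3 intégrales de notre équation du jerk j(t) = -32·exp(-2·t). L'intégrale du jerk est l'accélération. En utilisant a(0) = 16, nous obtenons a(t) = 16·exp(-2·t). La primitive de l'accélération est la vitesse. En utilisant v(0) = -8, nous obtenons v(t) = -8·exp(-2·t). En prenant ∫v(t)dt et en appliquant x(0) = 4, nous trouvons x(t) = 4·exp(-2·t). De l'équation de la position x(t) = 4·exp(-2·t), nous substituons t = log(2)/2 pour obtenir x = 2.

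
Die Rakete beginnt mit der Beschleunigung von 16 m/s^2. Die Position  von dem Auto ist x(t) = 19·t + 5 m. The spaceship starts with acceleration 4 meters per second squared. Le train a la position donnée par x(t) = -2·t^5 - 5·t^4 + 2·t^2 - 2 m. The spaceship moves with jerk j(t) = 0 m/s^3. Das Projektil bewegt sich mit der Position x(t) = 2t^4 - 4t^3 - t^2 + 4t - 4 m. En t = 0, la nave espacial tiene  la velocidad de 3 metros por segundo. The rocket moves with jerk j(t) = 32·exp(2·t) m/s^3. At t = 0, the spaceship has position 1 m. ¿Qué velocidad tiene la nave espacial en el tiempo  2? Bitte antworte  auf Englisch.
To solve this, we need to take 2 integrals of our jerk equation j(t) = 0. The antiderivative of jerk, with a(0) = 4, gives acceleration: a(t) = 4. The antiderivative of acceleration, with v(0) = 3, gives velocity: v(t) = 4·t + 3. Using v(t) = 4·t + 3 and substituting t = 2, we find v = 11.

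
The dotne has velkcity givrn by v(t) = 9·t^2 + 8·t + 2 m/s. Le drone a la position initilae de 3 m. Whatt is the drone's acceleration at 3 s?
To solve this, we need to take 1 derivative of our velocity equation v(t) = 9·t^2 + 8·t + 2. Differentiating velocity, we get acceleration: a(t) = 18·t + 8. From the given acceleration equation a(t) = 18·t + 8, we substitute t = 3 to get a = 62.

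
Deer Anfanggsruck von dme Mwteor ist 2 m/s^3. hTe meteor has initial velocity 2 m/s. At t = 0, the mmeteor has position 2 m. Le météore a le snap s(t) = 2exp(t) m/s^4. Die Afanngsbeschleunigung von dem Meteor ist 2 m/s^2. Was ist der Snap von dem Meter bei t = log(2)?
Aus der Gleichung für den Snap s(t) = 2·exp(t), setzen wir t = log(2) ein und erhalten s = 4.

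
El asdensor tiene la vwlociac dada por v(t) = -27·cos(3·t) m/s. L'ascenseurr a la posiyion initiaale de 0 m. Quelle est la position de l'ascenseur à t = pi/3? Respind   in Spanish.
Debemos encontrar la integral de nuestra ecuación de la velocidad v(t) = -27·cos(3·t) 1 vez. La integral de la velocidad es la posición. Usando x(0) = 0, obtenemos x(t) = -9·sin(3·t). De la ecuación de la posición x(t) = -9·sin(3·t), sustituimos t = pi/3 para obtener x = 0.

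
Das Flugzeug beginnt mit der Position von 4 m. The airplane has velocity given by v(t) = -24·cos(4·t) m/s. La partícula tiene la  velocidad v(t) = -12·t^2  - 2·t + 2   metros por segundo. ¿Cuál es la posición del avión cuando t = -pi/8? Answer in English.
We need to integrate our velocity equation v(t) = -24·cos(4·t) 1 time. Finding the integral of v(t) and using x(0) = 4: x(t) = 4 - 6·sin(4·t). Using x(t) = 4 - 6·sin(4·t) and substituting t = -pi/8, we find x = 10.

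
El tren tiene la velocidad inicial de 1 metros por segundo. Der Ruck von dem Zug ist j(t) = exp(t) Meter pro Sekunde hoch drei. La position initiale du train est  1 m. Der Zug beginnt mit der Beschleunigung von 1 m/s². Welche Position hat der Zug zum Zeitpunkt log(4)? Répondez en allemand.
Um dies zu lösen, müssen wir 3 Integrale unserer Gleichung für den Ruck j(t) = exp(t) finden. Mit ∫j(t)dt und Anwendung von a(0) = 1, finden wir a(t) = exp(t). Durch Integration von der Beschleunigung und Verwendung der Anfangsbedingung v(0) = 1, erhalten wir v(t) = exp(t). Mit ∫v(t)dt und Anwendung von x(0) = 1, finden wir x(t) = exp(t). Aus der Gleichung für die Position x(t) = exp(t), setzen wir t = log(4) ein und erhalten x = 4.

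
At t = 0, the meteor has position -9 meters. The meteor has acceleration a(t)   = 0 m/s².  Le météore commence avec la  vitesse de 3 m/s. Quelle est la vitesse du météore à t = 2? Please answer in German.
Wir müssen das Integral unserer Gleichung für die Beschleunigung a(t) = 0 1-mal finden. Die Stammfunktion von der Beschleunigung ist die Geschwindigkeit. Mit v(0) = 3 erhalten wir v(t) = 3. Mit v(t) = 3 und Einsetzen von t = 2, finden wir v = 3.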